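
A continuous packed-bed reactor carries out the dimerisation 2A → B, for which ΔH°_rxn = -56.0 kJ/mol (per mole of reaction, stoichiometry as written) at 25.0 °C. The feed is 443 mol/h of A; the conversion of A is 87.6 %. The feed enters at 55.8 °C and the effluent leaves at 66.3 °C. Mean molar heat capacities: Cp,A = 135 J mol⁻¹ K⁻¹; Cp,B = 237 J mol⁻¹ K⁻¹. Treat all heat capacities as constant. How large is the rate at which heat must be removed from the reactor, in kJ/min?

Q_out = 175 kJ/min

Extent of reaction ξ = 0.876 × 443 / 2 = 194.03 mol/h
Reaction term: ξ·ΔH°_rxn = 194.03 × -56.0 = -10866 kJ/h
Sensible, feed 55.8→25 °C: -1842 kJ/h
Outlet flows (mol/h): A 54.932, B 194.03
Sensible, products 25→66.3 °C: 2205.5 kJ/h
Q = ΔH = -10502 kJ/h = -2.9173 kW
Heat removed = 175.04 kJ/min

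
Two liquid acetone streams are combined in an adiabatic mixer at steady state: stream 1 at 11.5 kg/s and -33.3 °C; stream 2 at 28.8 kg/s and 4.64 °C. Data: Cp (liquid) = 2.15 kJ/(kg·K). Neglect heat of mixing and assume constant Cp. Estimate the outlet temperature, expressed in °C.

T_out = -6.19 °C

Energy balance with Q = 0: Σ ṁᵢCp,ᵢ(T_out − Tᵢ) = 0
T_out = Σ ṁᵢCp,ᵢTᵢ / Σ ṁᵢCp,ᵢ
      = -536.03 / 86.645 = -6.1866 °C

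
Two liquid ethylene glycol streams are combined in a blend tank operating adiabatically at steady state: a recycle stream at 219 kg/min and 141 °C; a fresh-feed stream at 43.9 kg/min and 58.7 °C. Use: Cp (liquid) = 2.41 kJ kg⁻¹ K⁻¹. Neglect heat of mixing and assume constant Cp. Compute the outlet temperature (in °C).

No heat crosses the boundary, so H_out = H_in.
T_out = Σ ṁᵢCp,ᵢTᵢ / Σ ṁᵢCp,ᵢ
      = 80629 / 633.59 = 127.26 °C

T_out = 127 °C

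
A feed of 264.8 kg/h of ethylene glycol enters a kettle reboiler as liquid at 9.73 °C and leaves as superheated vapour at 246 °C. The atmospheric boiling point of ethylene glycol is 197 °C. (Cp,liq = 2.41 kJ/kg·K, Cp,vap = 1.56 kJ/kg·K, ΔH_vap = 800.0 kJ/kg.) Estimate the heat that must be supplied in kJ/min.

Q = 5860 kJ/min

liquid 9.73→197 °C: 451.32 kJ/kg
vaporisation at 197 °C: 800 kJ/kg
vapour 197→246 °C: 76.44 kJ/kg
Δh = 451.32 + 800 + 76.44 = 1327.8 kJ/kg
Q = ṁ·Δh = 264.8 kg/h × 1327.8 kJ/kg = 351590 kJ/h
|Q| = 97.664 kW = 5859.9 kJ/min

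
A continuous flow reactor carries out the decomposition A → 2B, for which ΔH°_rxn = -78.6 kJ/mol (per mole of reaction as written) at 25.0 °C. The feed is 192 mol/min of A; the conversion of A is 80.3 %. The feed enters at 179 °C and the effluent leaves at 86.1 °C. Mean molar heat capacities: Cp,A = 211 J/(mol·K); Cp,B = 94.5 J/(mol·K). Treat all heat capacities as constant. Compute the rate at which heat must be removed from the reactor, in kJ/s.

Q_out = 268 kJ/s

Extent of reaction ξ = 0.803 × 192 = 154.18 mol/min
Reaction term: ξ·ΔH°_rxn = 154.18 × -78.6 = -12118 kJ/min
Sensible, feed 179→25 °C: -6238.8 kJ/min
Outlet flows (mol/min): A 37.824, B 308.35
Sensible, products 25→86.1 °C: 2268 kJ/min
Q = ΔH = -16089 kJ/min = -268.15 kW
Heat removed = 268.15 kJ/s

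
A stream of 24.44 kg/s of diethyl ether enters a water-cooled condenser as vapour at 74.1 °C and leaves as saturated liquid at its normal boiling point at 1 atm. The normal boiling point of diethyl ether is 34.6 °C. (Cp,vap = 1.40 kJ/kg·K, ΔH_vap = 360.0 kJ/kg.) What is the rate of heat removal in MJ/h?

vapour 74.1→34.6 °C: -55.3 kJ/kg
condensation at 34.6 °C: -360 kJ/kg
Δh = -55.3 + -360 = -415.3 kJ/kg
Q = ṁ·Δh = 24.44 kg/s × -415.3 kJ/kg = -10150 kJ/s
|Q| = 10150 kW = 36540 MJ/h

Q_c = 36500 MJ/h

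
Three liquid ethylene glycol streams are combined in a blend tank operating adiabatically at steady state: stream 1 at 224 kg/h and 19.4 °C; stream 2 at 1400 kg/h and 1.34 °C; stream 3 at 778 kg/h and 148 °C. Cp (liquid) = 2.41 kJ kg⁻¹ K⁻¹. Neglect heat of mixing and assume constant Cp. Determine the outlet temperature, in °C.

T_out = 50.5 °C

Adiabatic, steady state ⇒ Σ ṁᵢCp,ᵢ(T_out − Tᵢ) = 0
Σ ṁᵢCp,ᵢTᵢ = 224×2.41×19.4 + 1400×2.41×1.34 + 778×2.41×148 = 292490
Σ ṁᵢCp,ᵢ = 224×2.41 + 1400×2.41 + 778×2.41 = 5788.8
T_out = 292490 / 5788.8 = 50.527 °C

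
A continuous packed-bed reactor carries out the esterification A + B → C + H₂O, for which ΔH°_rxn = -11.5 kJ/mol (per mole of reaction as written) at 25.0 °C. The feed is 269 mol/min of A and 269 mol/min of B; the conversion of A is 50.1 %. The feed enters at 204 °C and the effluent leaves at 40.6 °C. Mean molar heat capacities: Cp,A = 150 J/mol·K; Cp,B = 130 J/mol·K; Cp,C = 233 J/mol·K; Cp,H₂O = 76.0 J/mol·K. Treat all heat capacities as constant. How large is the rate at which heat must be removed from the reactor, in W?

Extent of reaction ξ = 0.501 × 269 = 134.77 mol/min
Reaction term: ξ·ΔH°_rxn = 134.77 × -11.5 = -1549.8 kJ/min
Sensible, feed 204→25 °C: -13482 kJ/min
Outlet flows (mol/min): A 134.23, B 134.23, C 134.77, H₂O 134.77
Sensible, products 25→40.6 °C: 1236 kJ/min
Q = ΔH = -13796 kJ/min = -229.94 kW
Heat removed = 229940 W

Q_out = 230000 W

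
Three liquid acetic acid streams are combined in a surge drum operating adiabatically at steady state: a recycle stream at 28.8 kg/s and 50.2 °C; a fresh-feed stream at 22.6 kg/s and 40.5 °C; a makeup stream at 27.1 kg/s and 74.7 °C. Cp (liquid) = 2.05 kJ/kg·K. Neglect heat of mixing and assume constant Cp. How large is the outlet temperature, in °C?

No heat crosses the boundary, so H_out = H_in.
T_out = Σ ṁᵢCp,ᵢTᵢ / Σ ṁᵢCp,ᵢ
      = 8990.1 / 160.93 = 55.865 °C

T_out = 55.9 °C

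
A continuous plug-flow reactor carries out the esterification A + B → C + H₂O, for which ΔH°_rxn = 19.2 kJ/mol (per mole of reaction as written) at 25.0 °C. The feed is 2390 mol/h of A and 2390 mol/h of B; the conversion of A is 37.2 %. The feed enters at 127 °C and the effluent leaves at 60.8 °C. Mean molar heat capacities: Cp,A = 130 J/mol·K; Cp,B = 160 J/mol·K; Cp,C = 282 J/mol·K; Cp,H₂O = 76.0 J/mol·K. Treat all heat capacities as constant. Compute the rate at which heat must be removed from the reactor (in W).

Q_out = 7400 W

Extent of reaction ξ = 0.372 × 2390 = 889.08 mol/h
Reaction term: ξ·ΔH°_rxn = 889.08 × 19.2 = 17070 kJ/h
Sensible, feed 127→25 °C: -70696 kJ/h
Outlet flows (mol/h): A 1500.9, B 1500.9, C 889.08, H₂O 889.08
Sensible, products 25→60.8 °C: 26977 kJ/h
Q = ΔH = -26649 kJ/h = -7.4024 kW
Heat removed = 7402.4 W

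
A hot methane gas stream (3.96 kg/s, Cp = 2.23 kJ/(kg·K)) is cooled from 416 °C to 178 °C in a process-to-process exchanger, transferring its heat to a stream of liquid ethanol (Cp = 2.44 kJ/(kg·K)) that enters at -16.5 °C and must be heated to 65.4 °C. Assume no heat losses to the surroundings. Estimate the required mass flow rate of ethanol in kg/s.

Heat released by hot stream: Q = 3.96 × 2.23 × (416 − 178) = 2101.7 kJ/s
Energy balance on cold side (adiabatic exchanger): Q = ṁ_c·Cp_c·(T_c,out − T_c,in)
ṁ_c = 2101.7 / [2.44 × (65.4 − -16.5)] = 10.517 kg/s

ṁ_c = 10.5 kg/s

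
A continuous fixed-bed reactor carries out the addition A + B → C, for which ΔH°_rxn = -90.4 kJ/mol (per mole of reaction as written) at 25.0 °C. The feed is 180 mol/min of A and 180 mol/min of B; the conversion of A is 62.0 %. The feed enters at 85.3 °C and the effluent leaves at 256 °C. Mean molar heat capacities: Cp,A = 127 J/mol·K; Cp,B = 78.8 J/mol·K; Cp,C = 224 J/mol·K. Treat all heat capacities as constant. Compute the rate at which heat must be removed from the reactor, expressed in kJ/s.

Extent of reaction ξ = 0.620 × 180 = 111.6 mol/min
Reaction term: ξ·ΔH°_rxn = 111.6 × -90.4 = -10089 kJ/min
Sensible, feed 85.3→25 °C: -2233.8 kJ/min
Outlet flows (mol/min): A 68.4, B 68.4, C 111.6
Sensible, products 25→256 °C: 9026.4 kJ/min
Q = ΔH = -3296 kJ/min = -54.934 kW
Heat removed = 54.934 kJ/s

Q_out = 54.9 kJ/s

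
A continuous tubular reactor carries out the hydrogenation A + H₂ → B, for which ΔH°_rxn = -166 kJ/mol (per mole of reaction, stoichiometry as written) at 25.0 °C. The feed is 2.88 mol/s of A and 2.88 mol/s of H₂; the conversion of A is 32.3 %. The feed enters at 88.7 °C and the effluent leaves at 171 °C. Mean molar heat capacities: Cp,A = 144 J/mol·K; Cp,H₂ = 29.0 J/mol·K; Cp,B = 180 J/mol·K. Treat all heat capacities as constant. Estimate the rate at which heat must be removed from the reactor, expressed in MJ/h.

Q_out = 405 MJ/h

Extent of reaction ξ = 0.323 × 2.88 = 0.93024 mol/s
Reaction term: ξ·ΔH°_rxn = 0.93024 × -166 = -154.42 kJ/s
Sensible, feed 88.7→25 °C: -31.738 kJ/s
Outlet flows (mol/s): A 1.9498, H₂ 1.9498, B 0.93024
Sensible, products 25→171 °C: 73.694 kJ/s
Q = ΔH = -112.46 kJ/s = -112.46 kW
Heat removed = 404.87 MJ/h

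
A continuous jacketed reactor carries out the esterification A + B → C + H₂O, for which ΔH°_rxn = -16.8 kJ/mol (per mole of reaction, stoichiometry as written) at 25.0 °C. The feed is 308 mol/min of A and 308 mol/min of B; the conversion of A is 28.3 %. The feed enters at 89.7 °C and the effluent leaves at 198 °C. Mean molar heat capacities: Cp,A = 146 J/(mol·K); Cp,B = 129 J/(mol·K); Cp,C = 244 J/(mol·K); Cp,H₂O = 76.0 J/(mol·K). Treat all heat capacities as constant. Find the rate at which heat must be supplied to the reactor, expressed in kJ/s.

Q_in = 140 kJ/s

Extent of reaction ξ = 0.283 × 308 = 87.164 mol/min
Reaction term: ξ·ΔH°_rxn = 87.164 × -16.8 = -1464.4 kJ/min
Sensible, feed 89.7→25 °C: -5480.1 kJ/min
Outlet flows (mol/min): A 220.84, B 220.84, C 87.164, H₂O 87.164
Sensible, products 25→198 °C: 15332 kJ/min
Q = ΔH = 8387.2 kJ/min = 139.79 kW
Heat supplied = 139.79 kJ/s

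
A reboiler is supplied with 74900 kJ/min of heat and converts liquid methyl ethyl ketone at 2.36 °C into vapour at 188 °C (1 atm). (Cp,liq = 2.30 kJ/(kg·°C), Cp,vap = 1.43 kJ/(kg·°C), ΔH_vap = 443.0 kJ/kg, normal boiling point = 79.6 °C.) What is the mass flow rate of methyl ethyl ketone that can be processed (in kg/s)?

Δh = 2.30×(79.6−2.36) + 443.0 + 1.43×(188−79.6) = 775.66 kJ/kg
Q = 74900 kJ/min = 1248.3 kJ/s = 1248.3 kJ/s
ṁ = Q/Δh = 1248.3 / 775.66 = 1.6094 kg/s

ṁ = 1.61 kg/s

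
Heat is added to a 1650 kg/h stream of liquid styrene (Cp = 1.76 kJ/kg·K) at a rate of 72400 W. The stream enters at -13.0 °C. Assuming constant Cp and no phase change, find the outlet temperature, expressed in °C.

Q = 72400 W = 260640 kJ/h
ΔT = Q/(ṁ·Cp) = 260640/(1650×1.76) = 89.752 K
T_out = -13.0 + 89.752 = 76.752 °C

T_out = 76.8 °C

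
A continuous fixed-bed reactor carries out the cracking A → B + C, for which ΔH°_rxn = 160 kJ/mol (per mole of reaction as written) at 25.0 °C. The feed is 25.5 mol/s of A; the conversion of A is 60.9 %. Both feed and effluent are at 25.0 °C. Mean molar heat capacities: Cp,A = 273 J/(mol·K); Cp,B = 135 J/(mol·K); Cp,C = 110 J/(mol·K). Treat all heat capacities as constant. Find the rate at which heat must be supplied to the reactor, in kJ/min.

Q_in = 149000 kJ/min

Extent of reaction ξ = 0.609 × 25.5 = 15.529 mol/s
Reaction term: ξ·ΔH°_rxn = 15.529 × 160 = 2484.7 kJ/s
Q = ΔH = 2484.7 kJ/s = 2484.7 kW
Heat supplied = 149080 kJ/min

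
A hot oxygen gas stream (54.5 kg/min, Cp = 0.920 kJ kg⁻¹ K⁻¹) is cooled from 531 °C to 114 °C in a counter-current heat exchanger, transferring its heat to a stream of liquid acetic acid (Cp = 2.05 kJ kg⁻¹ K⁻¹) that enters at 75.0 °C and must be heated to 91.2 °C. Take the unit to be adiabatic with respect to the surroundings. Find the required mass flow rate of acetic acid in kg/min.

Heat released by hot stream: Q = 54.5 × 0.920 × (531 − 114) = 20908 kJ/min
Energy balance on cold side (adiabatic exchanger): Q = ṁ_c·Cp_c·(T_c,out − T_c,in)
ṁ_c = 20908 / [2.05 × (91.2 − 75.0)] = 629.58 kg/min

ṁ_c = 630 kg/min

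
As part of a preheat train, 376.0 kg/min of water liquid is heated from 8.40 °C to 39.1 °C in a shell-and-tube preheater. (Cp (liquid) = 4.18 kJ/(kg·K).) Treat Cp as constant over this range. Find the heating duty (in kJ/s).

Q = ṁ·Cp·ΔT = 376.0 × 4.18 × (39.1 − 8.40) = 48251 kJ/min
Converting: 48251 / 60 s = 804.18 kW

Q = 804 kJ/s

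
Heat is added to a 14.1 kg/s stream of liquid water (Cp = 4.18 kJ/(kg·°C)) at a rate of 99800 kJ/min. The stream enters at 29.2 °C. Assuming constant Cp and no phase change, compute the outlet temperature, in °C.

T_out = 57.4 °C

Q = 99800 kJ/min = 1663.3 kJ/s
ΔT = Q/(ṁ·Cp) = 1663.3/(14.1×4.18) = 28.222 K
T_out = 29.2 + 28.222 = 57.422 °C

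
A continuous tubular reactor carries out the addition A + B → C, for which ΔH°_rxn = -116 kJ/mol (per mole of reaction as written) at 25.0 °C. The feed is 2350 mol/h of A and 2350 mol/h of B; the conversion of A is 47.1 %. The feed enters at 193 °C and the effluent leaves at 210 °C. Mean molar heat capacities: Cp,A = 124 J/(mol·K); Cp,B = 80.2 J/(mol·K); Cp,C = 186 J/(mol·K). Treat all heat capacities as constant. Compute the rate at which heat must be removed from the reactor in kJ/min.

Q_out = 2070 kJ/min

Extent of reaction ξ = 0.471 × 2350 = 1106.8 mol/h
Reaction term: ξ·ΔH°_rxn = 1106.8 × -116 = -128390 kJ/h
Sensible, feed 193→25 °C: -80618 kJ/h
Outlet flows (mol/h): A 1243.2, B 1243.2, C 1106.8
Sensible, products 25→210 °C: 85049 kJ/h
Q = ΔH = -123960 kJ/h = -34.434 kW
Heat removed = 2066.1 kJ/min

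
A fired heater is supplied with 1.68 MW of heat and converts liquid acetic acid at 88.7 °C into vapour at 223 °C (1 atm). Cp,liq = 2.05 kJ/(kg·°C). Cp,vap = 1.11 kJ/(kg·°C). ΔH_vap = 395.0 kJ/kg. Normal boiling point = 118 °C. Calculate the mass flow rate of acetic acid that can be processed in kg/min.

ṁ = 176 kg/min

Δh = 2.05×(118−88.7) + 395.0 + 1.11×(223−118) = 571.62 kJ/kg
Q = 1.68 MW = 1680 kJ/s = 100800 kJ/min
ṁ = Q/Δh = 100800 / 571.62 = 176.34 kg/min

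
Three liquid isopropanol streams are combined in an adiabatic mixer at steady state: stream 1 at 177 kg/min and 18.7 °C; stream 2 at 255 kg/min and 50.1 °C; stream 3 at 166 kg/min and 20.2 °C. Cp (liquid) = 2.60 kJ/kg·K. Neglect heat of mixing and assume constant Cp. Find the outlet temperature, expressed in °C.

Adiabatic, steady state ⇒ Σ ṁᵢCp,ᵢ(T_out − Tᵢ) = 0
Σ ṁᵢCp,ᵢTᵢ = 177×2.60×18.7 + 255×2.60×50.1 + 166×2.60×20.2 = 50540
Σ ṁᵢCp,ᵢ = 177×2.60 + 255×2.60 + 166×2.60 = 1554.8
T_out = 50540 / 1554.8 = 32.506 °C

T_out = 32.5 °C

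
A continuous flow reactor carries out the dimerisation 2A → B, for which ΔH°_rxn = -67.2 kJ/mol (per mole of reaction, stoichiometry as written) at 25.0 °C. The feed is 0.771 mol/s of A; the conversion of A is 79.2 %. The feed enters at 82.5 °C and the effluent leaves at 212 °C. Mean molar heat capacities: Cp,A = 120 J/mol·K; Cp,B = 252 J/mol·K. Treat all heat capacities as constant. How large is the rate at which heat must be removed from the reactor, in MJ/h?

Extent of reaction ξ = 0.792 × 0.771 / 2 = 0.30532 mol/s
Reaction term: ξ·ΔH°_rxn = 0.30532 × -67.2 = -20.517 kJ/s
Sensible, feed 82.5→25 °C: -5.3199 kJ/s
Outlet flows (mol/s): A 0.16037, B 0.30532
Sensible, products 25→212 °C: 17.986 kJ/s
Q = ΔH = -7.8508 kJ/s = -7.8508 kW
Heat removed = 28.263 MJ/h

Q_out = 28.3 MJ/h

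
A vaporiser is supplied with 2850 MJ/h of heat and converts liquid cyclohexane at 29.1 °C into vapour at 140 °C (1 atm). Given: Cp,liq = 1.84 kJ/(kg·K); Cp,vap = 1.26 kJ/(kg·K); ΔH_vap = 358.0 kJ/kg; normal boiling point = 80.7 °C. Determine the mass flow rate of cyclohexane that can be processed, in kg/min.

Δh = 1.84×(80.7−29.1) + 358.0 + 1.26×(140−80.7) = 527.66 kJ/kg
Q = 2850 MJ/h = 791.67 kJ/s = 47500 kJ/min
ṁ = Q/Δh = 47500 / 527.66 = 90.02 kg/min

ṁ = 90.0 kg/min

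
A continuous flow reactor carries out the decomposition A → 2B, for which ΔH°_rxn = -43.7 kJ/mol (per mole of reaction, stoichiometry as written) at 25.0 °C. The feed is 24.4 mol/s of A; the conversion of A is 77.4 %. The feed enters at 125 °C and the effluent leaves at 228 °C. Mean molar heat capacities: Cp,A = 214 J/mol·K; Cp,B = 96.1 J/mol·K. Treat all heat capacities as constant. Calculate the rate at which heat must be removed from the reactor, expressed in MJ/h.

Q_out = 1340 MJ/h

Extent of reaction ξ = 0.774 × 24.4 = 18.886 mol/s
Reaction term: ξ·ΔH°_rxn = 18.886 × -43.7 = -825.3 kJ/s
Sensible, feed 125→25 °C: -522.16 kJ/s
Outlet flows (mol/s): A 5.5144, B 37.771
Sensible, products 25→228 °C: 976.41 kJ/s
Q = ΔH = -371.05 kJ/s = -371.05 kW
Heat removed = 1335.8 MJ/h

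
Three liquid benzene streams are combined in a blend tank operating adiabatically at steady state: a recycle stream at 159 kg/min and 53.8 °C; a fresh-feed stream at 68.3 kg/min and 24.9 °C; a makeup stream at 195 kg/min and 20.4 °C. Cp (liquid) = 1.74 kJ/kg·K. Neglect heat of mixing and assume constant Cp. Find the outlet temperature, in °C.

T_out = 33.7 °C

Adiabatic, steady state ⇒ Σ ṁᵢCp,ᵢ(T_out − Tᵢ) = 0
Σ ṁᵢCp,ᵢTᵢ = 159×1.74×53.8 + 68.3×1.74×24.9 + 195×1.74×20.4 = 24765
Σ ṁᵢCp,ᵢ = 159×1.74 + 68.3×1.74 + 195×1.74 = 734.8
T_out = 24765 / 734.8 = 33.703 °C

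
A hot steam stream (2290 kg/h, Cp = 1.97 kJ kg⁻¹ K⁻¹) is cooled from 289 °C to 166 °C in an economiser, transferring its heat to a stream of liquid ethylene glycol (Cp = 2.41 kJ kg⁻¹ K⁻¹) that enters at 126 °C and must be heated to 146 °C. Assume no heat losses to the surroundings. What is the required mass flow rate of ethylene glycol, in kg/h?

Heat released by hot stream: Q = 2290 × 1.97 × (289 − 166) = 554890 kJ/h
Energy balance on cold side (adiabatic exchanger): Q = ṁ_c·Cp_c·(T_c,out − T_c,in)
ṁ_c = 554890 / [2.41 × (146 − 126)] = 11512 kg/h

ṁ_c = 11500 kg/h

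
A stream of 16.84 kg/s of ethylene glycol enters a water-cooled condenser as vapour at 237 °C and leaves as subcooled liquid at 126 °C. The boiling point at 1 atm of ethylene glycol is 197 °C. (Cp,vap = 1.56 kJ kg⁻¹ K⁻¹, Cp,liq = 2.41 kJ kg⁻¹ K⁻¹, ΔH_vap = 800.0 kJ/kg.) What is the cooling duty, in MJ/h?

Q_c = 62700 MJ/h

vapour 237→197 °C: -62.4 kJ/kg
condensation at 197 °C: -800 kJ/kg
liquid 197→126 °C: -171.11 kJ/kg
Δh = -62.4 + -800 + -171.11 = -1033.5 kJ/kg
Q = ṁ·Δh = 16.84 kg/s × -1033.5 kJ/kg = -17404 kJ/s
|Q| = 17404 kW = 62656 MJ/h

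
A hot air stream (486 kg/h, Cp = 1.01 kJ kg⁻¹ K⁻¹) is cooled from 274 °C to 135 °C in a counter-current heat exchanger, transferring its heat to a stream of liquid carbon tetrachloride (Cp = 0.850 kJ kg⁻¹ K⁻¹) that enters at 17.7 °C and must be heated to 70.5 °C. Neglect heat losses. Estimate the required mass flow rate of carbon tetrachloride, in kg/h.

ṁ_c = 1520 kg/h

Heat released by hot stream: Q = 486 × 1.01 × (274 − 135) = 68230 kJ/h
Energy balance on cold side (adiabatic exchanger): Q = ṁ_c·Cp_c·(T_c,out − T_c,in)
ṁ_c = 68230 / [0.850 × (70.5 − 17.7)] = 1520.3 kg/h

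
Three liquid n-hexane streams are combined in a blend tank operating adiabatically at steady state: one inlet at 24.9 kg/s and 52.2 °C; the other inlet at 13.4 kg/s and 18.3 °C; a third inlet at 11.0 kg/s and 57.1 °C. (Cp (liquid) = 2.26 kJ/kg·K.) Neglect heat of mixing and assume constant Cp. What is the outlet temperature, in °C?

T_out = 44.1 °C

No heat crosses the boundary, so H_out = H_in.
T_out = Σ ṁᵢCp,ᵢTᵢ / Σ ṁᵢCp,ᵢ
      = 4911.2 / 111.42 = 44.079 °C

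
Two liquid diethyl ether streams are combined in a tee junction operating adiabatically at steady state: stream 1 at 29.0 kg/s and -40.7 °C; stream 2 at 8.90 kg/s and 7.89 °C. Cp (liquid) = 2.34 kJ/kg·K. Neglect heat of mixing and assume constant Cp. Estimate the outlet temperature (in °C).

T_out = -29.3 °C

No heat crosses the boundary, so H_out = H_in.
T_out = Σ ṁᵢCp,ᵢTᵢ / Σ ṁᵢCp,ᵢ
      = -2597.6 / 88.686 = -29.29 °C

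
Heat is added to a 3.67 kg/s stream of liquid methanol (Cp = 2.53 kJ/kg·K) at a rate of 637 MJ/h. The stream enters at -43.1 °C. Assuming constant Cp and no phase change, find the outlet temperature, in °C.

T_out = -24.0 °C

Q = 637 MJ/h = 176.94 kJ/s
ΔT = Q/(ṁ·Cp) = 176.94/(3.67×2.53) = 19.057 K
T_out = -43.1 + 19.057 = -24.043 °C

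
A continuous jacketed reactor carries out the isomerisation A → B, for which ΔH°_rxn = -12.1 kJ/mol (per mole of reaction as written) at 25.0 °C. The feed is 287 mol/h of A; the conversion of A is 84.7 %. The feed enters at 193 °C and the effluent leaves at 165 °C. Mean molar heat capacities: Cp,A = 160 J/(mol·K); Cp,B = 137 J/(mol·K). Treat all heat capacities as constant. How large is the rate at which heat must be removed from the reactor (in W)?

Q_out = 1390 W

Extent of reaction ξ = 0.847 × 287 = 243.09 mol/h
Reaction term: ξ·ΔH°_rxn = 243.09 × -12.1 = -2941.4 kJ/h
Sensible, feed 193→25 °C: -7714.6 kJ/h
Outlet flows (mol/h): A 43.911, B 243.09
Sensible, products 25→165 °C: 5646.1 kJ/h
Q = ΔH = -5009.9 kJ/h = -1.3916 kW
Heat removed = 1391.6 W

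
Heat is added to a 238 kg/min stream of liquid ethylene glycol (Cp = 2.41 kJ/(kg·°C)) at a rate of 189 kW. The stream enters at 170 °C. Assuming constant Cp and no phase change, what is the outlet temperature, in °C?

T_out = 190 °C

Q = 189 kW = 11340 kJ/min
ΔT = Q/(ṁ·Cp) = 11340/(238×2.41) = 19.771 K
T_out = 170 + 19.771 = 189.77 °C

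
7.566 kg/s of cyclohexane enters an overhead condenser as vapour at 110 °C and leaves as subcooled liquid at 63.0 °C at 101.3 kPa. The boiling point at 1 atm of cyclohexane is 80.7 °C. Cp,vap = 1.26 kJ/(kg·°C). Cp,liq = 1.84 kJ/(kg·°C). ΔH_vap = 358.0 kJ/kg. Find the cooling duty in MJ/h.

vapour 110→80.7 °C: -36.918 kJ/kg
condensation at 80.7 °C: -358 kJ/kg
liquid 80.7→63.0 °C: -32.568 kJ/kg
Δh = -36.918 + -358 + -32.568 = -427.49 kJ/kg
Q = ṁ·Δh = 7.566 kg/s × -427.49 kJ/kg = -3234.4 kJ/s
|Q| = 3234.4 kW = 11644 MJ/h

Q_c = 11600 MJ/h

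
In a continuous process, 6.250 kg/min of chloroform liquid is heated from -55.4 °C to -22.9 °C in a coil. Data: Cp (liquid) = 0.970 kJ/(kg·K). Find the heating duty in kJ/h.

Q = 11800 kJ/h

Q = ṁ·Cp·ΔT = 6.250 × 0.970 × (-22.9 − -55.4) = 197.03 kJ/min
Converting: 197.03 / 60 s = 3.2839 kW
Heating duty = 11822 kJ/h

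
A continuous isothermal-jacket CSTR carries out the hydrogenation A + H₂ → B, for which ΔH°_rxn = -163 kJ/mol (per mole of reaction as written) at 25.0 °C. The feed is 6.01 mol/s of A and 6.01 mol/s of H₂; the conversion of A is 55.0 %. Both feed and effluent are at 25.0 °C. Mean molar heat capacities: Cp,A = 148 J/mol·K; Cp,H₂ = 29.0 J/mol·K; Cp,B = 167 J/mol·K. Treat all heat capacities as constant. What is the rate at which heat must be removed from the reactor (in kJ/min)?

Q_out = 32300 kJ/min

Extent of reaction ξ = 0.550 × 6.01 = 3.3055 mol/s
Reaction term: ξ·ΔH°_rxn = 3.3055 × -163 = -538.8 kJ/s
Q = ΔH = -538.8 kJ/s = -538.8 kW
Heat removed = 32328 kJ/min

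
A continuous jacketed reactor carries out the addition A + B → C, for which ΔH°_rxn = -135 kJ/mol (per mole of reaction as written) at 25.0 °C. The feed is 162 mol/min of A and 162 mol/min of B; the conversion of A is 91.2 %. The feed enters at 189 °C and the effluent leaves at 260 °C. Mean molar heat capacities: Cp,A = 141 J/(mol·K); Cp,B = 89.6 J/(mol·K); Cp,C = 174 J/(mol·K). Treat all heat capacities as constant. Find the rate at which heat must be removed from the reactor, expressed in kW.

Q_out = 321 kW

Extent of reaction ξ = 0.912 × 162 = 147.74 mol/min
Reaction term: ξ·ΔH°_rxn = 147.74 × -135 = -19945 kJ/min
Sensible, feed 189→25 °C: -6126.6 kJ/min
Outlet flows (mol/min): A 14.256, B 14.256, C 147.74
Sensible, products 25→260 °C: 6813.8 kJ/min
Q = ΔH = -19258 kJ/min = -320.97 kW
Heat removed = 320.97 kW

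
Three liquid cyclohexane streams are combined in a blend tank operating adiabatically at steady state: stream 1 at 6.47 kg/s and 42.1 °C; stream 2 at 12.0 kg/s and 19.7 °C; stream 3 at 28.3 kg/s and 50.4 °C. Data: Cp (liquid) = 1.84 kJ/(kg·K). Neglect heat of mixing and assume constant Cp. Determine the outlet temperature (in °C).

No heat crosses the boundary, so H_out = H_in.
Σ ṁᵢCp,ᵢTᵢ = 6.47×1.84×42.1 + 12.0×1.84×19.7 + 28.3×1.84×50.4 = 3560.6
Σ ṁᵢCp,ᵢ = 6.47×1.84 + 12.0×1.84 + 28.3×1.84 = 86.057
T_out = 3560.6 / 86.057 = 41.375 °C

T_out = 41.4 °C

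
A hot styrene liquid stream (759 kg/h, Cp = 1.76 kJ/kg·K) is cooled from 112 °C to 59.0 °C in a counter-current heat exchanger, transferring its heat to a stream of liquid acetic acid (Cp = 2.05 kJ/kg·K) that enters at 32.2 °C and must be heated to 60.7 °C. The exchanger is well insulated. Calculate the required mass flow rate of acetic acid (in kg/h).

Heat released by hot stream: Q = 759 × 1.76 × (112 − 59.0) = 70800 kJ/h
Energy balance on cold side (adiabatic exchanger): Q = ṁ_c·Cp_c·(T_c,out − T_c,in)
ṁ_c = 70800 / [2.05 × (60.7 − 32.2)] = 1211.8 kg/h

ṁ_c = 1210 kg/h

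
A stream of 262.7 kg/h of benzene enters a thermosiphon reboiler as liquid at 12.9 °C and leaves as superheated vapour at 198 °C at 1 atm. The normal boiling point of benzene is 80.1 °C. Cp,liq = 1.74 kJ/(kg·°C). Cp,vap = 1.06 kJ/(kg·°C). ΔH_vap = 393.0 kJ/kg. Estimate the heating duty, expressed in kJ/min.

liquid 12.9→80.1 °C: 116.93 kJ/kg
vaporisation at 80.1 °C: 393 kJ/kg
vapour 80.1→198 °C: 124.97 kJ/kg
Δh = 116.93 + 393 + 124.97 = 634.9 kJ/kg
Q = ṁ·Δh = 262.7 kg/h × 634.9 kJ/kg = 166790 kJ/h
|Q| = 46.33 kW = 2779.8 kJ/min

Q = 2780 kJ/min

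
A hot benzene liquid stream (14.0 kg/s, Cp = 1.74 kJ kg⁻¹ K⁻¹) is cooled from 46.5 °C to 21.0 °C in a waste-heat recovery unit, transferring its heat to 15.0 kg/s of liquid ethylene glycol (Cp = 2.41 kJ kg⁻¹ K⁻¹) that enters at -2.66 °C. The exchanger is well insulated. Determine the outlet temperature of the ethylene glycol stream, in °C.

Heat released by hot stream: Q = 14.0 × 1.74 × (46.5 − 21.0) = 621.18 kJ/s
Energy balance on cold side (adiabatic exchanger): Q = ṁ_c·Cp_c·(T_c,out − T_c,in)
T_c,out = -2.66 + 621.18/(15.0 × 2.41) = 14.523 °C

T_c,out = 14.5 °C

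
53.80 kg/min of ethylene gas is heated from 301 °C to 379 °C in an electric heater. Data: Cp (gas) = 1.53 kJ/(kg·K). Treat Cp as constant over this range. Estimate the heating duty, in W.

Q = ṁ·Cp·ΔT = 53.80 × 1.53 × (379 − 301) = 6420.5 kJ/min
Converting: 6420.5 / 60 s = 107.01 kW
Heating duty = 107010 W

Q = 107000 W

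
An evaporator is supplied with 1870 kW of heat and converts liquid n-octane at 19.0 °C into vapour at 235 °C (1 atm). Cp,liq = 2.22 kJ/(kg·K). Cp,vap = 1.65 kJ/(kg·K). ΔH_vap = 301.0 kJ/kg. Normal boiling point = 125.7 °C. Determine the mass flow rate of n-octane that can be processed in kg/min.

Δh = 2.22×(125.7−19.0) + 301.0 + 1.65×(235−125.7) = 718.22 kJ/kg
Q = 1870 kW = 1870 kJ/s = 112200 kJ/min
ṁ = Q/Δh = 112200 / 718.22 = 156.22 kg/min

ṁ = 156 kg/min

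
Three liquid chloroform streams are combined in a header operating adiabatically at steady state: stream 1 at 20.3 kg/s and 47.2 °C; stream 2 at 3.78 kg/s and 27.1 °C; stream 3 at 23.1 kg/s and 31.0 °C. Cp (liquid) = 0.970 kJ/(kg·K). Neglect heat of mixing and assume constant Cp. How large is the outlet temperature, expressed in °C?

T_out = 37.7 °C

Adiabatic, steady state ⇒ Σ ṁᵢCp,ᵢ(T_out − Tᵢ) = 0
Σ ṁᵢCp,ᵢTᵢ = 20.3×0.970×47.2 + 3.78×0.970×27.1 + 23.1×0.970×31.0 = 1723.4
Σ ṁᵢCp,ᵢ = 20.3×0.970 + 3.78×0.970 + 23.1×0.970 = 45.765
T_out = 1723.4 / 45.765 = 37.658 °C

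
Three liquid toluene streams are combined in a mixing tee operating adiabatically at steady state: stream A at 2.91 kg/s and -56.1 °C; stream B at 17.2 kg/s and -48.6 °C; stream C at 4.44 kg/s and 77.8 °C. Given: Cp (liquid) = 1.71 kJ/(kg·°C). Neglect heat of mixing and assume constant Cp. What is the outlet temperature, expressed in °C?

T_out = -26.6 °C

No heat crosses the boundary, so H_out = H_in.
T_out = Σ ṁᵢCp,ᵢTᵢ / Σ ṁᵢCp,ᵢ
      = -1117.9 / 41.98 = -26.629 °C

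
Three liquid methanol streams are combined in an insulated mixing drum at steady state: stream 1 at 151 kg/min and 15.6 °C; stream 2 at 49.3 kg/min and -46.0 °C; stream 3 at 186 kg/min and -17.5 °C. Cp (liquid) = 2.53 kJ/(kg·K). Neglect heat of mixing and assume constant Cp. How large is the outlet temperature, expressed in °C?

Energy balance with Q = 0: Σ ṁᵢCp,ᵢ(T_out − Tᵢ) = 0
T_out = Σ ṁᵢCp,ᵢTᵢ / Σ ṁᵢCp,ᵢ
      = -8013 / 977.34 = -8.1988 °C

T_out = -8.20 °C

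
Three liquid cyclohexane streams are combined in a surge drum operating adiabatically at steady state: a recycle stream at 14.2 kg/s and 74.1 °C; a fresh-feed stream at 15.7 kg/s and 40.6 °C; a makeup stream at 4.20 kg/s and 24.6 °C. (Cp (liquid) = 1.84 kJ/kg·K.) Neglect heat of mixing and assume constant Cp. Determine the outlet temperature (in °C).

Adiabatic, steady state ⇒ Σ ṁᵢCp,ᵢ(T_out − Tᵢ) = 0
Σ ṁᵢCp,ᵢTᵢ = 14.2×1.84×74.1 + 15.7×1.84×40.6 + 4.20×1.84×24.6 = 3299
Σ ṁᵢCp,ᵢ = 14.2×1.84 + 15.7×1.84 + 4.20×1.84 = 62.744
T_out = 3299 / 62.744 = 52.579 °C

T_out = 52.6 °C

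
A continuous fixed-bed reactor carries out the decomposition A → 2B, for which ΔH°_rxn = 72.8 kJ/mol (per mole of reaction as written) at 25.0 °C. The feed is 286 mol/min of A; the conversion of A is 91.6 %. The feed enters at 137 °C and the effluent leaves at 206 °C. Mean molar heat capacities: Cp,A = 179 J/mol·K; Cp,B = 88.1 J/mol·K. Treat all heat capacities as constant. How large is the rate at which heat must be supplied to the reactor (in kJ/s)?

Q_in = 375 kJ/s

Extent of reaction ξ = 0.916 × 286 = 261.98 mol/min
Reaction term: ξ·ΔH°_rxn = 261.98 × 72.8 = 19072 kJ/min
Sensible, feed 137→25 °C: -5733.7 kJ/min
Outlet flows (mol/min): A 24.024, B 523.95
Sensible, products 25→206 °C: 9133.3 kJ/min
Q = ΔH = 22471 kJ/min = 374.52 kW
Heat supplied = 374.52 kJ/s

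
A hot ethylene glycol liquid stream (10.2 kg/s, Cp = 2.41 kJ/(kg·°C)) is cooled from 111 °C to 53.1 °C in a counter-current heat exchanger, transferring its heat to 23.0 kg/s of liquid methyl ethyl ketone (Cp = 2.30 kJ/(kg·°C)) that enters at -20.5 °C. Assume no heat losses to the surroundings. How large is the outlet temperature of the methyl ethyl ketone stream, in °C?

Heat released by hot stream: Q = 10.2 × 2.41 × (111 − 53.1) = 1423.3 kJ/s
Energy balance on cold side (adiabatic exchanger): Q = ṁ_c·Cp_c·(T_c,out − T_c,in)
T_c,out = -20.5 + 1423.3/(23.0 × 2.30) = 6.4054 °C

T_c,out = 6.41 °C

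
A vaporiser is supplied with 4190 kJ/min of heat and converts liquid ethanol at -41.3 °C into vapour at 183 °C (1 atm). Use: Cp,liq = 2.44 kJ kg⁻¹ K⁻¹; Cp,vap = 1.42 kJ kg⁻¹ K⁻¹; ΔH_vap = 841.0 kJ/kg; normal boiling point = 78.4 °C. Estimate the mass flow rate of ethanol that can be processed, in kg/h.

ṁ = 196 kg/h

Δh = 2.44×(78.4−-41.3) + 841.0 + 1.42×(183−78.4) = 1281.6 kJ/kg
Q = 4190 kJ/min = 69.833 kJ/s = 251400 kJ/h
ṁ = Q/Δh = 251400 / 1281.6 = 196.16 kg/h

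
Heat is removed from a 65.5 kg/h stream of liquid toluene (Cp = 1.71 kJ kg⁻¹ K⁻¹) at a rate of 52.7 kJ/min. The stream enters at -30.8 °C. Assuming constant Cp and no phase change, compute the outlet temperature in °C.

T_out = -59.0 °C

Q = 52.7 kJ/min = 3162 kJ/h
ΔT = Q/(ṁ·Cp) = 3162/(65.5×1.71) = 28.231 K
T_out = -30.8 − 28.231 = -59.031 °C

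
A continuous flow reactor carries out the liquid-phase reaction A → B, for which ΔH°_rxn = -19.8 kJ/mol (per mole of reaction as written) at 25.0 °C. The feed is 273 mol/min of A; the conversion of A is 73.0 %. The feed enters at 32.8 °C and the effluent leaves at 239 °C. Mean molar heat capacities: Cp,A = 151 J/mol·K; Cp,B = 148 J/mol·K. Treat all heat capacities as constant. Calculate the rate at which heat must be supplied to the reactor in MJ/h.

Q_in = 266 MJ/h

Extent of reaction ξ = 0.730 × 273 = 199.29 mol/min
Reaction term: ξ·ΔH°_rxn = 199.29 × -19.8 = -3945.9 kJ/min
Sensible, feed 32.8→25 °C: -321.54 kJ/min
Outlet flows (mol/min): A 73.71, B 199.29
Sensible, products 25→239 °C: 8693.8 kJ/min
Q = ΔH = 4426.3 kJ/min = 73.772 kW
Heat supplied = 265.58 MJ/h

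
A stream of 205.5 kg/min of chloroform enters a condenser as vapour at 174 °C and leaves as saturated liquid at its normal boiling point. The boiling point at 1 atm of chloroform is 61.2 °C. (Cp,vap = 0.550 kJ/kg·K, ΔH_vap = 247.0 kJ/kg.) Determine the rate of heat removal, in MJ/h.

vapour 174→61.2 °C: -62.04 kJ/kg
condensation at 61.2 °C: -247 kJ/kg
Δh = -62.04 + -247 = -309.04 kJ/kg
Q = ṁ·Δh = 205.5 kg/min × -309.04 kJ/kg = -63508 kJ/min
|Q| = 1058.5 kW = 3810.5 MJ/h

Q_c = 3810 MJ/h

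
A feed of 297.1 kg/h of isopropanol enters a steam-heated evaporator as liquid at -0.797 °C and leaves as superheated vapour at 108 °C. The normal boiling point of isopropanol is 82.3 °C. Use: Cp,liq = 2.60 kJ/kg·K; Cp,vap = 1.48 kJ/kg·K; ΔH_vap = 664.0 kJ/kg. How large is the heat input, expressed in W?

Q = 75800 W

liquid -0.797→82.3 °C: 216.05 kJ/kg
vaporisation at 82.3 °C: 664 kJ/kg
vapour 82.3→108 °C: 38.036 kJ/kg
Δh = 216.05 + 664 + 38.036 = 918.09 kJ/kg
Q = ṁ·Δh = 297.1 kg/h × 918.09 kJ/kg = 272760 kJ/h
|Q| = 75.768 kW = 75768 W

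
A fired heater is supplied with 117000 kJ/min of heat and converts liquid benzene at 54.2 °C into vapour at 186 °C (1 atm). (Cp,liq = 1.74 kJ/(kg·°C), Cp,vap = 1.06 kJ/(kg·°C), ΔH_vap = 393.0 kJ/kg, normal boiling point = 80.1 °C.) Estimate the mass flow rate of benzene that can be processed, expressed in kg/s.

ṁ = 3.54 kg/s

Δh = 1.74×(80.1−54.2) + 393.0 + 1.06×(186−80.1) = 550.32 kJ/kg
Q = 117000 kJ/min = 1950 kJ/s = 1950 kJ/s
ṁ = Q/Δh = 1950 / 550.32 = 3.5434 kg/s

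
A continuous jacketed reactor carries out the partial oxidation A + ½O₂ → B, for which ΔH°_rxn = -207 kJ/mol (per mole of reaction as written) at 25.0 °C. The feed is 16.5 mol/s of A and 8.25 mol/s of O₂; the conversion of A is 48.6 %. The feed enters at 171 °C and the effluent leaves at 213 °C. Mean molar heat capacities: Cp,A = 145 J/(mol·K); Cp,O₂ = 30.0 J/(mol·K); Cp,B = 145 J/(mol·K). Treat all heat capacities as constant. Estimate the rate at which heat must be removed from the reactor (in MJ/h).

Q_out = 5660 MJ/h

Extent of reaction ξ = 0.486 × 16.5 = 8.019 mol/s
Reaction term: ξ·ΔH°_rxn = 8.019 × -207 = -1659.9 kJ/s
Sensible, feed 171→25 °C: -385.44 kJ/s
Outlet flows (mol/s): A 8.481, O₂ 4.2405, B 8.019
Sensible, products 25→213 °C: 473.71 kJ/s
Q = ΔH = -1571.7 kJ/s = -1571.7 kW
Heat removed = 5658 MJ/h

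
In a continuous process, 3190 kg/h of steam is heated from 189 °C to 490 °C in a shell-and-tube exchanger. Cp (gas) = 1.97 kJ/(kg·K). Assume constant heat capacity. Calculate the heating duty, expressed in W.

Q = 525000 W

Q = ṁ·Cp·ΔT = 3190 × 1.97 × (490 − 189) = 1.8916e+06 kJ/h
Converting: 1.8916e+06 / 3600 s = 525.44 kW
Heating duty = 525440 W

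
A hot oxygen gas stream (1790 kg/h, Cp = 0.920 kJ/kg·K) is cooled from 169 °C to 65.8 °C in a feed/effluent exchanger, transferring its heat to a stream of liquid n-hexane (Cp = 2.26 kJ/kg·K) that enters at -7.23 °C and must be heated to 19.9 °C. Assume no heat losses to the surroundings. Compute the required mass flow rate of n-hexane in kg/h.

ṁ_c = 2770 kg/h

Heat released by hot stream: Q = 1790 × 0.920 × (169 − 65.8) = 169950 kJ/h
Energy balance on cold side (adiabatic exchanger): Q = ṁ_c·Cp_c·(T_c,out − T_c,in)
ṁ_c = 169950 / [2.26 × (19.9 − -7.23)] = 2771.8 kg/h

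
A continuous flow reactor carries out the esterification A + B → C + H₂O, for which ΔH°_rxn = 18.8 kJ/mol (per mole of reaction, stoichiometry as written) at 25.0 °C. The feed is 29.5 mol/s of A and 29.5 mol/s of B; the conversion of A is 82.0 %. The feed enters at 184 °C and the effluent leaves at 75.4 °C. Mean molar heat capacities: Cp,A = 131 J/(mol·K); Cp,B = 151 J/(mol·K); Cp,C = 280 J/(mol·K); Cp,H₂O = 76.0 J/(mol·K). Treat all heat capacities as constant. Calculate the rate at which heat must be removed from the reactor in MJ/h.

Q_out = 1290 MJ/h

Extent of reaction ξ = 0.820 × 29.5 = 24.19 mol/s
Reaction term: ξ·ΔH°_rxn = 24.19 × 18.8 = 454.77 kJ/s
Sensible, feed 184→25 °C: -1322.7 kJ/s
Outlet flows (mol/s): A 5.31, B 5.31, C 24.19, H₂O 24.19
Sensible, products 25→75.4 °C: 509.5 kJ/s
Q = ΔH = -358.45 kJ/s = -358.45 kW
Heat removed = 1290.4 MJ/h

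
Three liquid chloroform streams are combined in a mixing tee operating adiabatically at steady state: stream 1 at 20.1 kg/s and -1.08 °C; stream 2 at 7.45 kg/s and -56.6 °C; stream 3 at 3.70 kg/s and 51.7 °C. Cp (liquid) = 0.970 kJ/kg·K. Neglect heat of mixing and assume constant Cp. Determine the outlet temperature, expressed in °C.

Energy balance with Q = 0: Σ ṁᵢCp,ᵢ(T_out − Tᵢ) = 0
Σ ṁᵢCp,ᵢTᵢ = 20.1×0.970×-1.08 + 7.45×0.970×-56.6 + 3.70×0.970×51.7 = -244.53
Σ ṁᵢCp,ᵢ = 20.1×0.970 + 7.45×0.970 + 3.70×0.970 = 30.312
T_out = -244.53 / 30.312 = -8.0668 °C

T_out = -8.07 °C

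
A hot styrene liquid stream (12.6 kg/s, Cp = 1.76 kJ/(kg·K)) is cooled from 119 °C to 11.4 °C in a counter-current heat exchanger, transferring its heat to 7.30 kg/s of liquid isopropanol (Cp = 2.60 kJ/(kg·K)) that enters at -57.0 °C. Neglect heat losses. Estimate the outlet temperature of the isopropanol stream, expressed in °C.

T_c,out = 68.7 °C

Heat released by hot stream: Q = 12.6 × 1.76 × (119 − 11.4) = 2386.1 kJ/s
Energy balance on cold side (adiabatic exchanger): Q = ṁ_c·Cp_c·(T_c,out − T_c,in)
T_c,out = -57.0 + 2386.1/(7.30 × 2.60) = 68.719 °C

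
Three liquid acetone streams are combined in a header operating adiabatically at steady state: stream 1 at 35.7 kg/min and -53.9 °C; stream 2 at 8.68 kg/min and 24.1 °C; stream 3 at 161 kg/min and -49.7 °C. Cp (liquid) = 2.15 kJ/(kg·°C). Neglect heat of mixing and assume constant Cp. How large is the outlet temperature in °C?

T_out = -47.3 °C

Energy balance with Q = 0: Σ ṁᵢCp,ᵢ(T_out − Tᵢ) = 0
Σ ṁᵢCp,ᵢTᵢ = 35.7×2.15×-53.9 + 8.68×2.15×24.1 + 161×2.15×-49.7 = -20891
Σ ṁᵢCp,ᵢ = 35.7×2.15 + 8.68×2.15 + 161×2.15 = 441.57
T_out = -20891 / 441.57 = -47.311 °C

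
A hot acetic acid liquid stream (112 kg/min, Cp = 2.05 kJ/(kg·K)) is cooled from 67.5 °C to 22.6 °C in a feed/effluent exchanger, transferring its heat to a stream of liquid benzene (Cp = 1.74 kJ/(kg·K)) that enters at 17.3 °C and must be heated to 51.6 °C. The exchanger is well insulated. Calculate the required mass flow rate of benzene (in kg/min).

Heat released by hot stream: Q = 112 × 2.05 × (67.5 − 22.6) = 10309 kJ/min
Energy balance on cold side (adiabatic exchanger): Q = ṁ_c·Cp_c·(T_c,out − T_c,in)
ṁ_c = 10309 / [1.74 × (51.6 − 17.3)] = 172.73 kg/min

ṁ_c = 173 kg/min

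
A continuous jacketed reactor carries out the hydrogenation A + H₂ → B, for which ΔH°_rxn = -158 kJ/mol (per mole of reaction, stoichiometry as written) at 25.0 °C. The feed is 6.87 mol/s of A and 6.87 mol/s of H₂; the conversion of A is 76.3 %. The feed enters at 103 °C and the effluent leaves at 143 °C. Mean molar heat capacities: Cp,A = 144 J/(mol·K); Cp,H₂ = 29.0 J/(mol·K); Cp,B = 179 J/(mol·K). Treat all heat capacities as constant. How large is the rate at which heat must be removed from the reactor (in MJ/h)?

Q_out = 2800 MJ/h

Extent of reaction ξ = 0.763 × 6.87 = 5.2418 mol/s
Reaction term: ξ·ΔH°_rxn = 5.2418 × -158 = -828.21 kJ/s
Sensible, feed 103→25 °C: -92.704 kJ/s
Outlet flows (mol/s): A 1.6282, H₂ 1.6282, B 5.2418
Sensible, products 25→143 °C: 143.96 kJ/s
Q = ΔH = -776.95 kJ/s = -776.95 kW
Heat removed = 2797 MJ/h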